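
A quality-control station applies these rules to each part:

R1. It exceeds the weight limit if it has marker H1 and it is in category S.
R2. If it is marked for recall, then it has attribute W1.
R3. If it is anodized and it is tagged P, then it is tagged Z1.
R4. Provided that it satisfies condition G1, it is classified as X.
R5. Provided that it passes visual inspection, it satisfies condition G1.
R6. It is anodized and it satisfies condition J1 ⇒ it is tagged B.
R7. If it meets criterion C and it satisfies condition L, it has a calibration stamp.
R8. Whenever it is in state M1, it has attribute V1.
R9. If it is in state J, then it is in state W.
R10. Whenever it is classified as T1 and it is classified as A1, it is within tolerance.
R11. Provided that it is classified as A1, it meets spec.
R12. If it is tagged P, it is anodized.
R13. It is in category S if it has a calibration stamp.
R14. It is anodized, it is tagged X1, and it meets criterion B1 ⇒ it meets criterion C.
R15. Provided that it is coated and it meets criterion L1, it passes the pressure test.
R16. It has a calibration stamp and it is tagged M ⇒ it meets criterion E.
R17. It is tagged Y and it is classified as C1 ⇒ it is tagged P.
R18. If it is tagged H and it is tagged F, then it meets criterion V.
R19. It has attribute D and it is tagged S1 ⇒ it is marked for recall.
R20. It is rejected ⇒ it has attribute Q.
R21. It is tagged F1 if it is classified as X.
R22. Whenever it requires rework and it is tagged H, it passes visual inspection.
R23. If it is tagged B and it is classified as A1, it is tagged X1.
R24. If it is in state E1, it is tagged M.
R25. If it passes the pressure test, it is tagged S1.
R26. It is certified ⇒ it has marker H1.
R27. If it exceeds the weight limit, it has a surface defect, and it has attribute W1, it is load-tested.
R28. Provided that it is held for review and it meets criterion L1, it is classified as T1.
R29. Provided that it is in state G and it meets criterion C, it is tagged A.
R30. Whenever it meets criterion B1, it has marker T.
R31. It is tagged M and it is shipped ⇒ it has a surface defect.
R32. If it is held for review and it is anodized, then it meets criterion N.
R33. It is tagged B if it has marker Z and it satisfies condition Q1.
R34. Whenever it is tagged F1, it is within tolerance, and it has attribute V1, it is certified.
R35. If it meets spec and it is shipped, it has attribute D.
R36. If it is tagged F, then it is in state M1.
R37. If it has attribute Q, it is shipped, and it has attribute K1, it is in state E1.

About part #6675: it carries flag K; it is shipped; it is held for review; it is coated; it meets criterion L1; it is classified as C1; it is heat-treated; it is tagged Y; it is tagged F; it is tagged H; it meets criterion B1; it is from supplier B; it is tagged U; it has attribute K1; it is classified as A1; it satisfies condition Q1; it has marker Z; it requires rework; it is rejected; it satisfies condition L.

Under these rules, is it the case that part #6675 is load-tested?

Yes

By R11 (it is classified as A1): it meets spec.
By R15 (it is coated, it meets criterion L1): it passes the pressure test.
By R17 (it is tagged Y, it is classified as C1): it is tagged P.
By R20 (it is rejected): it has attribute Q.
By R22 (it requires rework, it is tagged H): it passes visual inspection.
By R25 (it passes the pressure test): it is tagged S1.
By R28 (it is held for review, it meets criterion L1): it is classified as T1.
By R33 (it has marker Z, it satisfies condition Q1): it is tagged B.
By R35 (it meets spec, it is shipped): it has attribute D.
By R36 (it is tagged F): it is in state M1.
By R37 (it has attribute Q, it is shipped, it has attribute K1): it is in state E1.
By R5 (it passes visual inspection): it satisfies condition G1.
By R8 (it is in state M1): it has attribute V1.
By R10 (it is classified as T1, it is classified as A1): it is within tolerance.
By R12 (it is tagged P): it is anodized.
By R19 (it has attribute D, it is tagged S1): it is marked for recall.
By R23 (it is tagged B, it is classified as A1): it is tagged X1.
By R24 (it is in state E1): it is tagged M.
By R31 (it is tagged M, it is shipped): it has a surface defect.
By R2 (it is marked for recall): it has attribute W1.
By R4 (it satisfies condition G1): it is classified as X.
By R14 (it is anodized, it is tagged X1, it meets criterion B1): it meets criterion C.
By R21 (it is classified as X): it is tagged F1.
By R34 (it is tagged F1, it is within tolerance, it has attribute V1): it is certified.
By R7 (it meets criterion C, it satisfies condition L): it has a calibration stamp.
By R13 (it has a calibration stamp): it is in category S.
By R26 (it is certified): it has marker H1.
By R1 (it has marker H1, it is in category S): it exceeds the weight limit.
By R27 (it exceeds the weight limit, it has a surface defect, it has attribute W1): it is load-tested.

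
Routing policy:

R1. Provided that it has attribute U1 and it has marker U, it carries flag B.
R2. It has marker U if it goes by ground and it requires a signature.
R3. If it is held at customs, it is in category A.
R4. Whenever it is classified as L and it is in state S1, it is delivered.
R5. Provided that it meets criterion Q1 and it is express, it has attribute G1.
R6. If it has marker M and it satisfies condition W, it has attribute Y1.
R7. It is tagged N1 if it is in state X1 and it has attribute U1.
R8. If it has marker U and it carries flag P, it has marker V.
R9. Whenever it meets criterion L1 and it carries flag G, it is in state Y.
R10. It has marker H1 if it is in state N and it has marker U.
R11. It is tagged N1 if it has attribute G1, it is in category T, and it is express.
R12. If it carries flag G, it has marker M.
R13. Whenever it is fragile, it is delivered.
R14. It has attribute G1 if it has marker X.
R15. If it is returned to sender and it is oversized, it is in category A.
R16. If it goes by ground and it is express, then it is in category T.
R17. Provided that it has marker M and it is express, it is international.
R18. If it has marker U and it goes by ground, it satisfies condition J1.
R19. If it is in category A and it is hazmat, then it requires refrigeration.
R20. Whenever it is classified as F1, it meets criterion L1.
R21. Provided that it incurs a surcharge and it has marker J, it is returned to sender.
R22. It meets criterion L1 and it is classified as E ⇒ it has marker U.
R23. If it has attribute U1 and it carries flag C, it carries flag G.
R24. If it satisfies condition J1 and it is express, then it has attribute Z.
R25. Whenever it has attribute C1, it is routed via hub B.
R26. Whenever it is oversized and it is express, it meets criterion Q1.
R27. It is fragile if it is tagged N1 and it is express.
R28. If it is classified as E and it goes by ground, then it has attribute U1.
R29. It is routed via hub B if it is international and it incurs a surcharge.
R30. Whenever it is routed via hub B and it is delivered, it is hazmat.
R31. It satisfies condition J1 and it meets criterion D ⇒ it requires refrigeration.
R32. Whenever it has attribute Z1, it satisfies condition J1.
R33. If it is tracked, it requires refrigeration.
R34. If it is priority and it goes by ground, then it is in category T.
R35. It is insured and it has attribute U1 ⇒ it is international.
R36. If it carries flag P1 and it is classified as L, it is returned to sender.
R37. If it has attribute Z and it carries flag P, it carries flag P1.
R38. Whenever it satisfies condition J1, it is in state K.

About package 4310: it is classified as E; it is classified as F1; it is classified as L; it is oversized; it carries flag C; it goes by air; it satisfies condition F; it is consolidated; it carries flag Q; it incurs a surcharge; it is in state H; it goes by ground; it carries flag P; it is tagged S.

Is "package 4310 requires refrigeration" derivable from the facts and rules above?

No

Forward chaining from the given facts derives: meets criterion L1, has marker U, has attribute U1, carries flag B, has marker V, satisfies condition J1, carries flag G, is in state K, is in state Y, has marker M.
Rules concluding "it requires refrigeration": R19 needs "it is in category A"; R31 needs "it meets criterion D"; R33 needs "it is tracked" — none of these are established.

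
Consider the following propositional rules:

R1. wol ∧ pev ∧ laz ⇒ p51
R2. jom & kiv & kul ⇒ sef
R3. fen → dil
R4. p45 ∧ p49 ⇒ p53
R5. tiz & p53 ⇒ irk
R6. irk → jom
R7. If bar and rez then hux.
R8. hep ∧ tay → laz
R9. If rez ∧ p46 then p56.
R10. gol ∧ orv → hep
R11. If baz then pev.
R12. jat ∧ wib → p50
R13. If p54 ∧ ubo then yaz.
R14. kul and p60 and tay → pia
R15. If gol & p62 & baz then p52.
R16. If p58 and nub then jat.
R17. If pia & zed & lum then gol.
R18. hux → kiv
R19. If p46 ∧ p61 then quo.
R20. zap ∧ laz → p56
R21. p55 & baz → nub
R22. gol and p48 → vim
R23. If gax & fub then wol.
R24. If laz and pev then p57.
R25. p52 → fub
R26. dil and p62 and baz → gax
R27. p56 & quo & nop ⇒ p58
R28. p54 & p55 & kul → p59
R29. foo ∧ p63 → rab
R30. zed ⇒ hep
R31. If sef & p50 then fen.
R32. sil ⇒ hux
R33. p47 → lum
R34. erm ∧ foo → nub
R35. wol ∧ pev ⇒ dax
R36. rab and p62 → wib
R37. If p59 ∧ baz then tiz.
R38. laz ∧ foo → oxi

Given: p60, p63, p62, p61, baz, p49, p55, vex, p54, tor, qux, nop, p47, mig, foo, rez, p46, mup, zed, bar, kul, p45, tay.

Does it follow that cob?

Forward chaining from the given facts derives: p53, hux, p56, pev, pia, kiv, quo, nub, p58, p59, rab, hep, lum, wib, tiz, irk, jom, laz, jat, gol, p57, oxi, sef, p50, p52, fub, fen, dil, gax, wol, dax, p51.
No rule has cob as its conclusion, and it is not among the given facts.

No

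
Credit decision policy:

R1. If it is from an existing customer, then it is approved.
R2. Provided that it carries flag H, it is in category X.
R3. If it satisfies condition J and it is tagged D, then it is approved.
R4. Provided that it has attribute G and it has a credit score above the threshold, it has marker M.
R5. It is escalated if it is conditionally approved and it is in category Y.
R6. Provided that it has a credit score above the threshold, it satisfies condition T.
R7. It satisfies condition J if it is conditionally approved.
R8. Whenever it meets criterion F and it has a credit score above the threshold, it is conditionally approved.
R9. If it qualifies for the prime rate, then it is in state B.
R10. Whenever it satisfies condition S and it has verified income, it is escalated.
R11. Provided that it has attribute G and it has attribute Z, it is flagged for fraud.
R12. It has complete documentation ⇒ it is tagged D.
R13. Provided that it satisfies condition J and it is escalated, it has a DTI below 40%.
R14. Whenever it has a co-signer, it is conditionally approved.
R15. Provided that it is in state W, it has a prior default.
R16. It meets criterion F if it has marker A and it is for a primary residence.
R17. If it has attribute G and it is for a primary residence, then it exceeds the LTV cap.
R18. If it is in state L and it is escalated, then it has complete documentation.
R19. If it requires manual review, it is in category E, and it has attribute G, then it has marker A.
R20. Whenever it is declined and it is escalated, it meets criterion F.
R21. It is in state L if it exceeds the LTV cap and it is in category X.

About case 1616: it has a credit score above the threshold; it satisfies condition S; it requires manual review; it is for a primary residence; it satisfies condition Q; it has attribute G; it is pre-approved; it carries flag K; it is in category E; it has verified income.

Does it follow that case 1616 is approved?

No

Forward chaining from the given facts derives: has marker M, satisfies condition T, is escalated, exceeds the LTV cap, has marker A, meets criterion F, is conditionally approved, satisfies condition J, has a DTI below 40%.
Rules concluding "it is approved": R1 needs "it is from an existing customer"; R3 needs "it is tagged D" — none of these are established.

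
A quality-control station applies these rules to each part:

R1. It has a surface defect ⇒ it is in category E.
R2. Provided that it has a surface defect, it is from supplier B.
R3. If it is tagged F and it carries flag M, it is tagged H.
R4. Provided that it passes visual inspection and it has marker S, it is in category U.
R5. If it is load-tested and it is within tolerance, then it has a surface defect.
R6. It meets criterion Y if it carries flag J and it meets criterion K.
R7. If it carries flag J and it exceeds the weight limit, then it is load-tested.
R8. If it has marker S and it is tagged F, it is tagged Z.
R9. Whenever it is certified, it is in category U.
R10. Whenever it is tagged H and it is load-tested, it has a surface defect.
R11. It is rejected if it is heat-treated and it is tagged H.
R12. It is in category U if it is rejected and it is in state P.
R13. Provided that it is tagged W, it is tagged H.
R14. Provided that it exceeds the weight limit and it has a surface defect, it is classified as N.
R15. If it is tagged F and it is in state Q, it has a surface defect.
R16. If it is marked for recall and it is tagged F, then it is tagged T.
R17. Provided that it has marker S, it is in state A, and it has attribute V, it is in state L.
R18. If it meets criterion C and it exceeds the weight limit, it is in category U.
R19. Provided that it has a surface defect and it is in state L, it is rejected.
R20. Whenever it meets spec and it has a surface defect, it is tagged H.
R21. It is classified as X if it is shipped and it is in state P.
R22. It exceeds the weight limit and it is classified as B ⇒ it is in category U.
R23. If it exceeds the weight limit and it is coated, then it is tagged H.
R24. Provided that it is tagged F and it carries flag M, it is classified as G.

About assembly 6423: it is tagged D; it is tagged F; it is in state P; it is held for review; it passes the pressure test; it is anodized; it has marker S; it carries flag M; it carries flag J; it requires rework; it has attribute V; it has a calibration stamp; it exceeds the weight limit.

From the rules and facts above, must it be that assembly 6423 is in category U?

No

Forward chaining from the given facts derives: is tagged H, is load-tested, is tagged Z, has a surface defect, is classified as N, is classified as G, is in category E, is from supplier B.
Rules concluding "it is in category U": R4 needs "it passes visual inspection"; R9 needs "it is certified"; R12 needs "it is rejected"; R18 needs "it meets criterion C"; R22 needs "it is classified as B" — none of these are established.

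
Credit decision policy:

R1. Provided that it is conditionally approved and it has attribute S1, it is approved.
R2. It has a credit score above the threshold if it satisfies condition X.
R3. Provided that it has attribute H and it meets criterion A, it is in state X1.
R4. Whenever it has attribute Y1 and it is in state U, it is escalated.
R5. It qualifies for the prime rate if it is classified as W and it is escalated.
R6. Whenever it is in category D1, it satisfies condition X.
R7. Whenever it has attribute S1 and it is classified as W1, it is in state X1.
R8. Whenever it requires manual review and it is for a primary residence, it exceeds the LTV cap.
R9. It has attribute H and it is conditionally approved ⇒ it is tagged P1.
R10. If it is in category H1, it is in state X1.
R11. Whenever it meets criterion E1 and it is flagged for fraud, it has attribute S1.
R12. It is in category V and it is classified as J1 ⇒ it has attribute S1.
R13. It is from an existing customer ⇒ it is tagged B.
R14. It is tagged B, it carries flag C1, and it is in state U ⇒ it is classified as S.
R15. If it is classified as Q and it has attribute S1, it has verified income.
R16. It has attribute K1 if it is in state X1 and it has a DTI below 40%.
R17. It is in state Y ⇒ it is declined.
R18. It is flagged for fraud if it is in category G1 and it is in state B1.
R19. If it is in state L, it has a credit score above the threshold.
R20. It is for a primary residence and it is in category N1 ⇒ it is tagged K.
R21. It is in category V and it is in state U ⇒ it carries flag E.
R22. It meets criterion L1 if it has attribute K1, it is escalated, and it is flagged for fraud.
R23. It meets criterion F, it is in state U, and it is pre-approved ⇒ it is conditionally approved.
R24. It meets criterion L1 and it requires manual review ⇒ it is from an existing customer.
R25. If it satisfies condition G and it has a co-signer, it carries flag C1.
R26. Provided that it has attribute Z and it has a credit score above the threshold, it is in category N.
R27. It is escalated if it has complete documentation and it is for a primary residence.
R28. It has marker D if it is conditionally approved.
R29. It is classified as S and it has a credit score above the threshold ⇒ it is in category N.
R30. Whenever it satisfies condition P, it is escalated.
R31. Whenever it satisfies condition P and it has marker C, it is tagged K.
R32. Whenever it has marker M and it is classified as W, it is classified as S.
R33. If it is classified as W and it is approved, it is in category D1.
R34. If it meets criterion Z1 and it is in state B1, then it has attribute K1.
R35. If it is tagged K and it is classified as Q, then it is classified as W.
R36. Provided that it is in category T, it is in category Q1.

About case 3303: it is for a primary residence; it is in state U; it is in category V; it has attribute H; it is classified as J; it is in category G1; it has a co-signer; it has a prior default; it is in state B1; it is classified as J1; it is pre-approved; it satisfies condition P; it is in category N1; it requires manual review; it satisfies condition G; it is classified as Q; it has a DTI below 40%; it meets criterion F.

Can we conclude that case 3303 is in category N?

Forward chaining from the given facts derives: exceeds the LTV cap, has attribute S1, has verified income, is flagged for fraud, is tagged K, carries flag E, is conditionally approved, carries flag C1, has marker D, is escalated, is classified as W, is approved, qualifies for the prime rate, is tagged P1, is in category D1, satisfies condition X, has a credit score above the threshold.
Rules concluding "it is in category N": R26 needs "it has attribute Z"; R29 needs "it is classified as S" — none of these are established.

No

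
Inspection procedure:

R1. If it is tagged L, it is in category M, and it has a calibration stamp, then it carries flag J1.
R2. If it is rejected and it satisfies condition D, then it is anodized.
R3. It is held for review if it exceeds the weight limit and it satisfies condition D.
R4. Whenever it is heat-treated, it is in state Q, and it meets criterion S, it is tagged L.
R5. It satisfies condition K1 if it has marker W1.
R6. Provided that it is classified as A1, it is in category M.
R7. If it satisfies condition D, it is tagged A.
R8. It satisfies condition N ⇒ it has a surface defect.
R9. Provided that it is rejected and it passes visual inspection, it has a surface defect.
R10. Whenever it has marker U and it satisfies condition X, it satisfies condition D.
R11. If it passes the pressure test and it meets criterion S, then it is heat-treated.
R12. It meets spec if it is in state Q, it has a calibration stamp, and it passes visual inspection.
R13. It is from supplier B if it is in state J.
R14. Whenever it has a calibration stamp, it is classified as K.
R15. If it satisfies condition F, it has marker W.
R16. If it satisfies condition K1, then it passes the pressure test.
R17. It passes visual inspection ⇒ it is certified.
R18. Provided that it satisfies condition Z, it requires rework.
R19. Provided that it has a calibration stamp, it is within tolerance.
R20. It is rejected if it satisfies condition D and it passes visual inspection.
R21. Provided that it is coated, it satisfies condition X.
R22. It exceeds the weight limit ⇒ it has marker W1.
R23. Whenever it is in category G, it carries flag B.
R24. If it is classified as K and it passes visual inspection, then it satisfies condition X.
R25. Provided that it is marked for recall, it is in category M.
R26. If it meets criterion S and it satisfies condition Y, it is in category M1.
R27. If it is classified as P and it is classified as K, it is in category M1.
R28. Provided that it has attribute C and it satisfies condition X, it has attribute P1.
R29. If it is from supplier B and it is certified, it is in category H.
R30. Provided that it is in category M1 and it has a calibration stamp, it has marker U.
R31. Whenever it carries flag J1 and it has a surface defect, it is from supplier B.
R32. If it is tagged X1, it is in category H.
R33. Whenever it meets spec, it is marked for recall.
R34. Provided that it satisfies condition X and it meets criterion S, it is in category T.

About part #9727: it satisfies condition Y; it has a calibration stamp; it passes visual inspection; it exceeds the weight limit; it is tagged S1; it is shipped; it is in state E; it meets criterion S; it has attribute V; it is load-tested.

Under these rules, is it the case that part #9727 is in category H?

Forward chaining from the given facts derives: is classified as K, is certified, is within tolerance, has marker W1, satisfies condition X, is in category M1, has marker U, is in category T, satisfies condition K1, satisfies condition D, passes the pressure test, is rejected, is anodized, is held for review, is tagged A, has a surface defect, is heat-treated.
Rules concluding "it is in category H": R29 needs "it is from supplier B"; R32 needs "it is tagged X1" — none of these are established.

No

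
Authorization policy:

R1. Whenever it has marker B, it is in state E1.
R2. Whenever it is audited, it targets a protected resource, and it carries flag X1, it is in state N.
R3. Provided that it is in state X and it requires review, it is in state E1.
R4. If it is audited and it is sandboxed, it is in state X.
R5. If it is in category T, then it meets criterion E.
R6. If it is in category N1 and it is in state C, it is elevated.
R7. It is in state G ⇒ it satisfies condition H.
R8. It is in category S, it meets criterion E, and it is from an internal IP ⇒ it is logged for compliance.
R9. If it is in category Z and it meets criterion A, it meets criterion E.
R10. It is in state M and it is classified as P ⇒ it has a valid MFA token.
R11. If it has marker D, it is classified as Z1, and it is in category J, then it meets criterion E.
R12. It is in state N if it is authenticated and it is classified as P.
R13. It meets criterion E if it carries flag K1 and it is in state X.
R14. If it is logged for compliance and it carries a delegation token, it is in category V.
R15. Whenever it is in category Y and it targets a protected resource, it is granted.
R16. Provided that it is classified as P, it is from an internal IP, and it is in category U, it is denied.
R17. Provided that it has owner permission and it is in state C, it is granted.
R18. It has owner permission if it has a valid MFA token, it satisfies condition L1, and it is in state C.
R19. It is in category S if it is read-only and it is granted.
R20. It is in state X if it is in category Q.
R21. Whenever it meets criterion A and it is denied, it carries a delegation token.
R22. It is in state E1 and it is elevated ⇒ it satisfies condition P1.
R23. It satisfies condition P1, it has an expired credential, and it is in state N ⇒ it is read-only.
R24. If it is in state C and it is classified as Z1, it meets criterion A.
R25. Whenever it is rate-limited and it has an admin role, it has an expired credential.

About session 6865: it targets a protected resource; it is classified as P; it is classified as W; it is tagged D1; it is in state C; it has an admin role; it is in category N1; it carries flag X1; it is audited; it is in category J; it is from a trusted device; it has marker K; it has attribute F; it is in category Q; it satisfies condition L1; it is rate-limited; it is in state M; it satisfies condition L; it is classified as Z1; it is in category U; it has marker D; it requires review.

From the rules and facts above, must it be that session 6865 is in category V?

No

Forward chaining from the given facts derives: is in state N, is elevated, has a valid MFA token, meets criterion E, has owner permission, is in state X, meets criterion A, has an expired credential, is in state E1, is granted, satisfies condition P1, is read-only, is in category S.
The only rule concluding "it is in category V" is R14, which needs "it is logged for compliance"; that is never established.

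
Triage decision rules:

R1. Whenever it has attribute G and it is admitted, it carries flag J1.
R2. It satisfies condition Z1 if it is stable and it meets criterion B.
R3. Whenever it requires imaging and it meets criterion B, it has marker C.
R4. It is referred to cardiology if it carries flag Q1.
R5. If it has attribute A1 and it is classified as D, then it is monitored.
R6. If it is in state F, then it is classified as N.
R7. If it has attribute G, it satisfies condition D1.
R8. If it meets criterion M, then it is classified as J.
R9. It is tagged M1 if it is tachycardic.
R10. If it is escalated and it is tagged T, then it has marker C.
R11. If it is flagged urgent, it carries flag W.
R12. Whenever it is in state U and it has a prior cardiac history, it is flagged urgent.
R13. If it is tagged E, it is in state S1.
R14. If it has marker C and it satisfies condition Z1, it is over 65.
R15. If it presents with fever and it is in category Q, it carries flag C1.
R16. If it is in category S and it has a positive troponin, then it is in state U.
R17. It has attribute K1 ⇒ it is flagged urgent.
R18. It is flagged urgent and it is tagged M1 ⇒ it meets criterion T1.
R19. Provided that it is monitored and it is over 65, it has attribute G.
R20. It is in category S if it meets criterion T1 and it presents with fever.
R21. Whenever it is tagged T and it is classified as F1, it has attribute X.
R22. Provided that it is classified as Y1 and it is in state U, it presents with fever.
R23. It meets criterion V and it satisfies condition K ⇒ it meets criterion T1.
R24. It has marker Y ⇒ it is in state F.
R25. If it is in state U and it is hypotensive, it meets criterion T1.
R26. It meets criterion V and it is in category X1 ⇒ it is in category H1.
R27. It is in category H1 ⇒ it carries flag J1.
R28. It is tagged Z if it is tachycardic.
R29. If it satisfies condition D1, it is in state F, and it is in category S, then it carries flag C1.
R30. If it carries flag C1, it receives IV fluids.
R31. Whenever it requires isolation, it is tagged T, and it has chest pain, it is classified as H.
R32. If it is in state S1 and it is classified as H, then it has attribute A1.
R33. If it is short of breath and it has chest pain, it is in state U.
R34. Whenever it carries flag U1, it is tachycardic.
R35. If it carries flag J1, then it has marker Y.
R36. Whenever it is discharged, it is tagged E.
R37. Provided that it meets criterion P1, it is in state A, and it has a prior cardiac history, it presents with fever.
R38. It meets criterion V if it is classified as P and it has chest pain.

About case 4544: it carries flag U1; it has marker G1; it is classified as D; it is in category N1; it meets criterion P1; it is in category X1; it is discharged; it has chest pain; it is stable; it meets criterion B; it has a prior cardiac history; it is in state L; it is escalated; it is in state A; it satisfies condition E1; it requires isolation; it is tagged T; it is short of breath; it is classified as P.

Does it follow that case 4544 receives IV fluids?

Yes

By R2 (it is stable, it meets criterion B): it satisfies condition Z1.
By R10 (it is escalated, it is tagged T): it has marker C.
By R14 (it has marker C, it satisfies condition Z1): it is over 65.
By R31 (it requires isolation, it is tagged T, it has chest pain): it is classified as H.
By R33 (it is short of breath, it has chest pain): it is in state U.
By R34 (it carries flag U1): it is tachycardic.
By R36 (it is discharged): it is tagged E.
By R37 (it meets criterion P1, it is in state A, it has a prior cardiac history): it presents with fever.
By R38 (it is classified as P, it has chest pain): it meets criterion V.
By R9 (it is tachycardic): it is tagged M1.
By R12 (it is in state U, it has a prior cardiac history): it is flagged urgent.
By R13 (it is tagged E): it is in state S1.
By R18 (it is flagged urgent, it is tagged M1): it meets criterion T1.
By R20 (it meets criterion T1, it presents with fever): it is in category S.
By R26 (it meets criterion V, it is in category X1): it is in category H1.
By R27 (it is in category H1): it carries flag J1.
By R32 (it is in state S1, it is classified as H): it has attribute A1.
By R35 (it carries flag J1): it has marker Y.
By R5 (it has attribute A1, it is classified as D): it is monitored.
By R19 (it is monitored, it is over 65): it has attribute G.
By R24 (it has marker Y): it is in state F.
By R7 (it has attribute G): it satisfies condition D1.
By R29 (it satisfies condition D1, it is in state F, it is in category S): it carries flag C1.
By R30 (it carries flag C1): it receives IV fluids.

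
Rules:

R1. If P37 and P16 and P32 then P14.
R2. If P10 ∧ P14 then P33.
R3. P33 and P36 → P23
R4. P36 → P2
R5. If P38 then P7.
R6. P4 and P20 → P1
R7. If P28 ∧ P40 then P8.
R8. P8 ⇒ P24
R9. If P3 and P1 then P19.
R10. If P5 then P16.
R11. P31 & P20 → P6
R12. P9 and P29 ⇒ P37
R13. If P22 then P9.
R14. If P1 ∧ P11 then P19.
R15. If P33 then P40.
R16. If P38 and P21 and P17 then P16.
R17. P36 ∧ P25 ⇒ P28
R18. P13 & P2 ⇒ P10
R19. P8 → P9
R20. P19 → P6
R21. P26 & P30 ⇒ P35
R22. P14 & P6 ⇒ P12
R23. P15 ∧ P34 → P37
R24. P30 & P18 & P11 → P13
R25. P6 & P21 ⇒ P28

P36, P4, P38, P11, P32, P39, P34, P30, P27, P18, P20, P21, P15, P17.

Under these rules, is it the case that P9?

P2  (by R4: P36)
P1  (by R6: P4, P20)
P19  (by R14: P1, P11)
P16  (by R16: P38, P21, P17)
P6  (by R20: P19)
P37  (by R23: P15, P34)
P13  (by R24: P30, P18, P11)
P28  (by R25: P6, P21)
P14  (by R1: P37, P16, P32)
P10  (by R18: P13, P2)
P33  (by R2: P10, P14)
P40  (by R15: P33)
P8  (by R7: P28, P40)
P9  (by R19: P8)

Yes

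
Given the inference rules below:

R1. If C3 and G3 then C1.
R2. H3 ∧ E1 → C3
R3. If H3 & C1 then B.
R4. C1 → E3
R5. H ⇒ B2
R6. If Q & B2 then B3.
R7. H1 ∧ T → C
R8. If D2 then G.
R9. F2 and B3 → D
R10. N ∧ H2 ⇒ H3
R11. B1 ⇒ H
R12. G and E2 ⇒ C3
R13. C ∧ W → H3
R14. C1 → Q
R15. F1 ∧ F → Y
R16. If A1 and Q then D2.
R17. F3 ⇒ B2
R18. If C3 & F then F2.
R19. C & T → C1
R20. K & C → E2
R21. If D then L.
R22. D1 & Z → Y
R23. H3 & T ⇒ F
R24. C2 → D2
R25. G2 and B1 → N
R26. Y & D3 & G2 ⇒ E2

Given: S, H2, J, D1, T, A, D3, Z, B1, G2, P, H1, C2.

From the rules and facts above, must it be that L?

C  (by R7: H1, T)
H  (by R11: B1)
C1  (by R19: C, T)
Y  (by R22: D1, Z)
D2  (by R24: C2)
N  (by R25: G2, B1)
E2  (by R26: Y, D3, G2)
B2  (by R5: H)
G  (by R8: D2)
H3  (by R10: N, H2)
C3  (by R12: G, E2)
Q  (by R14: C1)
F  (by R23: H3, T)
B3  (by R6: Q, B2)
F2  (by R18: C3, F)
D  (by R9: F2, B3)
L  (by R21: D)

Yes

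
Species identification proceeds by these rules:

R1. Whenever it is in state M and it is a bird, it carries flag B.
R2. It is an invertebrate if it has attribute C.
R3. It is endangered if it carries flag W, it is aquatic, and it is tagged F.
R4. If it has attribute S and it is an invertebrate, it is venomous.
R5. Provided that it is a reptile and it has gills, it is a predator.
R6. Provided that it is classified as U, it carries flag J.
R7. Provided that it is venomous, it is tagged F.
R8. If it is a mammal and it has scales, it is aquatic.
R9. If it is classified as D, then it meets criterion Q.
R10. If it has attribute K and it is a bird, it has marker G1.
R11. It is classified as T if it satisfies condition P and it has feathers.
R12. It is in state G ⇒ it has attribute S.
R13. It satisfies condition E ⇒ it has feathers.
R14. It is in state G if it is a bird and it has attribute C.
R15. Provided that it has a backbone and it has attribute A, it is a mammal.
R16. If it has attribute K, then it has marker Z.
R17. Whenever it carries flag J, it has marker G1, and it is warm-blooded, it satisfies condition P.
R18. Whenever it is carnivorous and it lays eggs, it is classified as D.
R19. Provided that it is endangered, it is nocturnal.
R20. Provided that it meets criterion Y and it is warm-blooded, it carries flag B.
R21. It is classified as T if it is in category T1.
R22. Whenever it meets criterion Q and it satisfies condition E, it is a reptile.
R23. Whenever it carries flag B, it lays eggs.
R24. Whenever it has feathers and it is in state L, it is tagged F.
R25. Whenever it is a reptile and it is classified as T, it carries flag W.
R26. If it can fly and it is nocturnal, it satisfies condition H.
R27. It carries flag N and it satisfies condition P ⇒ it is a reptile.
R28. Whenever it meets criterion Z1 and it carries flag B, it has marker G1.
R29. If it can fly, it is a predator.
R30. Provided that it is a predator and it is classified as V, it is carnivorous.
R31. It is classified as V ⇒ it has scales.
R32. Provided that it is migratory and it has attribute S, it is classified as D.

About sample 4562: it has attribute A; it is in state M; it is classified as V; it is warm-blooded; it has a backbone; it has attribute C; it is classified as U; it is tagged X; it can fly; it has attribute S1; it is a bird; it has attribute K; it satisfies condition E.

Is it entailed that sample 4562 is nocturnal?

By R1 (it is in state M, it is a bird): it carries flag B.
By R2 (it has attribute C): it is an invertebrate.
By R6 (it is classified as U): it carries flag J.
By R10 (it has attribute K, it is a bird): it has marker G1.
By R13 (it satisfies condition E): it has feathers.
By R14 (it is a bird, it has attribute C): it is in state G.
By R15 (it has a backbone, it has attribute A): it is a mammal.
By R17 (it carries flag J, it has marker G1, it is warm-blooded): it satisfies condition P.
By R23 (it carries flag B): it lays eggs.
By R29 (it can fly): it is a predator.
By R30 (it is a predator, it is classified as V): it is carnivorous.
By R31 (it is classified as V): it has scales.
By R8 (it is a mammal, it has scales): it is aquatic.
By R11 (it satisfies condition P, it has feathers): it is classified as T.
By R12 (it is in state G): it has attribute S.
By R18 (it is carnivorous, it lays eggs): it is classified as D.
By R4 (it has attribute S, it is an invertebrate): it is venomous.
By R7 (it is venomous): it is tagged F.
By R9 (it is classified as D): it meets criterion Q.
By R22 (it meets criterion Q, it satisfies condition E): it is a reptile.
By R25 (it is a reptile, it is classified as T): it carries flag W.
By R3 (it carries flag W, it is aquatic, it is tagged F): it is endangered.
By R19 (it is endangered): it is nocturnal.

Yes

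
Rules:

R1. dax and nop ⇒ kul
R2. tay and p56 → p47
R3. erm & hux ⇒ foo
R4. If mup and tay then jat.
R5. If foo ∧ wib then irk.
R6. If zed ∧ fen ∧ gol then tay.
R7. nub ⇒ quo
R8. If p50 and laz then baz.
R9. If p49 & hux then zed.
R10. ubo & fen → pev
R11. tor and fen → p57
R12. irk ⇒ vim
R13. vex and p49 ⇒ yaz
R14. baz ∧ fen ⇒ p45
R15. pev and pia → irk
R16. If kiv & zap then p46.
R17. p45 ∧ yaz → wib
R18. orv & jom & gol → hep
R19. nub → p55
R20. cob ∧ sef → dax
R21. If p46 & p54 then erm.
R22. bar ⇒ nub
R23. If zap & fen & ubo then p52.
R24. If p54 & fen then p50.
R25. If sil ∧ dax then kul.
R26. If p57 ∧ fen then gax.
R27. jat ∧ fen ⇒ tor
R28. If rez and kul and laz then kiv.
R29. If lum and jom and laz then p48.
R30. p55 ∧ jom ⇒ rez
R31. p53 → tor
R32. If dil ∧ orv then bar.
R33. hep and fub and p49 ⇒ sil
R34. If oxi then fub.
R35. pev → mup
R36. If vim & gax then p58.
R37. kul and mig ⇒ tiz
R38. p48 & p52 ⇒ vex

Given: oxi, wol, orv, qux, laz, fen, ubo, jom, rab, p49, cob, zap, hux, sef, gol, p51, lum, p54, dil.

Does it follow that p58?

Yes

zed  (by R9: p49, hux)
pev  (by R10: ubo, fen)
hep  (by R18: orv, jom, gol)
dax  (by R20: cob, sef)
p52  (by R23: zap, fen, ubo)
p50  (by R24: p54, fen)
p48  (by R29: lum, jom, laz)
bar  (by R32: dil, orv)
fub  (by R34: oxi)
mup  (by R35: pev)
vex  (by R38: p48, p52)
tay  (by R6: zed, fen, gol)
baz  (by R8: p50, laz)
yaz  (by R13: vex, p49)
p45  (by R14: baz, fen)
wib  (by R17: p45, yaz)
nub  (by R22: bar)
sil  (by R33: hep, fub, p49)
jat  (by R4: mup, tay)
p55  (by R19: nub)
kul  (by R25: sil, dax)
tor  (by R27: jat, fen)
rez  (by R30: p55, jom)
p57  (by R11: tor, fen)
gax  (by R26: p57, fen)
kiv  (by R28: rez, kul, laz)
p46  (by R16: kiv, zap)
erm  (by R21: p46, p54)
foo  (by R3: erm, hux)
irk  (by R5: foo, wib)
vim  (by R12: irk)
p58  (by R36: vim, gax)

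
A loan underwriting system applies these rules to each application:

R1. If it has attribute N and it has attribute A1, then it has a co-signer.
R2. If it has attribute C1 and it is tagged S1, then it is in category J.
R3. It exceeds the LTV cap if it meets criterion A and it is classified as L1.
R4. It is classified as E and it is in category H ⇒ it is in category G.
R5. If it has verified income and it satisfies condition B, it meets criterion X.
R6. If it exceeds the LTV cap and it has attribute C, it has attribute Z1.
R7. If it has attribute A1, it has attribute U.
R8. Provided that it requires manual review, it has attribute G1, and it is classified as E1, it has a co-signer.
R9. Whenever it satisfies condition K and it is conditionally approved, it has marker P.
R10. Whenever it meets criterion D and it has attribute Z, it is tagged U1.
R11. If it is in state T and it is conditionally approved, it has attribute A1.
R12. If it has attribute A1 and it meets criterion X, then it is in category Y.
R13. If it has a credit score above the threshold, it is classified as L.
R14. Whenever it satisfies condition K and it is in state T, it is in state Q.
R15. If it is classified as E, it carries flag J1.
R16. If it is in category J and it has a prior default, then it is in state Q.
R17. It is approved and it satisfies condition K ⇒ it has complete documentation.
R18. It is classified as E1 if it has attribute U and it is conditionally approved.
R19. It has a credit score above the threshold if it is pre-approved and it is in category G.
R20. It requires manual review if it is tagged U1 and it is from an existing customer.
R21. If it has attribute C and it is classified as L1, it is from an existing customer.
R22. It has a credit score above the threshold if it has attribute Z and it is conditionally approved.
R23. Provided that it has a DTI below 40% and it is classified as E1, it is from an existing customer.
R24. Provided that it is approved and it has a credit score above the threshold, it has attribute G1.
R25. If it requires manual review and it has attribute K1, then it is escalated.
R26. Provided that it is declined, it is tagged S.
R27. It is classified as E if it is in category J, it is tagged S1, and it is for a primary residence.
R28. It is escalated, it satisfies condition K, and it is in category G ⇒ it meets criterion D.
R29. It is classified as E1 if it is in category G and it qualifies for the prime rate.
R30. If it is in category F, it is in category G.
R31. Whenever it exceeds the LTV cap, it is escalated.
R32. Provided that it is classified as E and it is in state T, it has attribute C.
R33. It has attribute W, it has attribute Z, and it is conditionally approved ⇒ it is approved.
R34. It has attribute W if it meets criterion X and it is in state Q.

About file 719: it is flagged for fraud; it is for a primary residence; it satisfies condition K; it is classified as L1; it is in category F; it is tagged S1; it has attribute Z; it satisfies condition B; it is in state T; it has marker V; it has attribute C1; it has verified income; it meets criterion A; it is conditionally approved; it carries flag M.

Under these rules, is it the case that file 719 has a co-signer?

Yes

By R2 (it has attribute C1, it is tagged S1): it is in category J.
By R3 (it meets criterion A, it is classified as L1): it exceeds the LTV cap.
By R5 (it has verified income, it satisfies condition B): it meets criterion X.
By R11 (it is in state T, it is conditionally approved): it has attribute A1.
By R14 (it satisfies condition K, it is in state T): it is in state Q.
By R22 (it has attribute Z, it is conditionally approved): it has a credit score above the threshold.
By R27 (it is in category J, it is tagged S1, it is for a primary residence): it is classified as E.
By R30 (it is in category F): it is in category G.
By R31 (it exceeds the LTV cap): it is escalated.
By R32 (it is classified as E, it is in state T): it has attribute C.
By R34 (it meets criterion X, it is in state Q): it has attribute W.
By R7 (it has attribute A1): it has attribute U.
By R18 (it has attribute U, it is conditionally approved): it is classified as E1.
By R21 (it has attribute C, it is classified as L1): it is from an existing customer.
By R28 (it is escalated, it satisfies condition K, it is in category G): it meets criterion D.
By R33 (it has attribute W, it has attribute Z, it is conditionally approved): it is approved.
By R10 (it meets criterion D, it has attribute Z): it is tagged U1.
By R20 (it is tagged U1, it is from an existing customer): it requires manual review.
By R24 (it is approved, it has a credit score above the threshold): it has attribute G1.
By R8 (it requires manual review, it has attribute G1, it is classified as E1): it has a co-signer.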